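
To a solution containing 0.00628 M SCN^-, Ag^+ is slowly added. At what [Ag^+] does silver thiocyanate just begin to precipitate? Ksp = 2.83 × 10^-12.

[Ag^+] = 4.51e-10 M

AgSCN(s) <=> Ag^+ + SCN^-
Ksp = [Ag^+][SCN^-]
Precipitation begins when Q = Ksp. With [SCN^-] = 0.00628 M:
2.83 × 10^-12 = (0.00628) × [Ag^+]
[Ag^+] = (2.83 × 10^-12 / 6.28 × 10^-3) = 4.51 × 10^-10 M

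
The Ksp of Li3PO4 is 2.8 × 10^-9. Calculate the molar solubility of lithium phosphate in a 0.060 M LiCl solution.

s ≈ 1.3 × 10^-5 M

Li3PO4(s) <=> 3 Li^+(aq) + PO4^3-(aq)
Ksp = [Li^+]^3[PO4^3-]
Let s = moles of Li3PO4 that dissolve per litre. [Li^+] = 0.060 + 3s ≈ 0.060, [PO4^3-] = s (Ksp is small, so little additional dissolves).
Ksp ≈ (0.060)^3 × s
s = 1.3 × 10^-5 M
Check: 3s = 3.9 x 10^-5 ≪ 0.060, so the approximation is valid.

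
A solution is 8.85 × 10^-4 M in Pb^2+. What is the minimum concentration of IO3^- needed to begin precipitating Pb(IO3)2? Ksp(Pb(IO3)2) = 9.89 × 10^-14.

Pb(IO3)2(s) ⇌ Pb^2+ + 2 IO3^-
Ksp = [Pb^2+][IO3^-]^2
Precipitation begins when Q = Ksp. With [Pb^2+] = 8.85 × 10^-4 M:
9.89 × 10^-14 = (8.85 × 10^-4) × [IO3^-]^2
[IO3^-] = (9.89 × 10^-14 / 8.85 x 10^-4)^(1/2) = 1.06 × 10^-5 M

1.06 × 10^-5 M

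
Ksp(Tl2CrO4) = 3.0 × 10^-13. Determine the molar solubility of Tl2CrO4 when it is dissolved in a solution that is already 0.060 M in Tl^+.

8.3 × 10^-11 M

Tl2CrO4(s) ⇌ 2 Tl^+ + CrO4^2-
Ksp = [Tl^+]^2[CrO4^2-]
Let s = moles of Tl2CrO4 that dissolve per litre. [Tl^+] = 0.060 + 2s ≈ 0.060, [CrO4^2-] = s (common-ion effect: Tl^+ is already 0.060 M).
Ksp ≈ (0.060)^2 × s
s = 8.3 × 10^-11 M
Check: 2s = 1.7 x 10^-10 ≪ 0.060, so the approximation is valid.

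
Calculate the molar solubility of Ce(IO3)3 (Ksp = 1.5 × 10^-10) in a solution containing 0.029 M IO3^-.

s = 6.2 × 10^-6 M

Ce(IO3)3(s) ⇌ Ce^3+(aq) + 3 IO3^-(aq)
Ksp = [Ce^3+][IO3^-]^3
If s mol/L dissolves here, [Ce^3+] = s, [IO3^-] = 0.029 + 3s ≈ 0.029 (since the IO3^- already present dominates).
Ksp ≈ s × (0.029)^3
s = 6.2 × 10^-6 M
Check: 3s = 1.8 x 10^-5 ≪ 0.029, so the approximation is valid.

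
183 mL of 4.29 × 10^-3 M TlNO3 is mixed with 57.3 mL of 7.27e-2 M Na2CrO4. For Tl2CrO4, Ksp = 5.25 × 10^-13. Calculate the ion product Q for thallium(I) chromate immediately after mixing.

Q ≈ 1.85 × 10^-7

Total volume = 183 + 57.3 = 240.3 mL.
[Tl^+] = 4.29 x 10^-3 × (183/240.3) = 3.267 × 10^-3 M
[CrO4^2-] = 7.27 × 10^-2 × (57.3/240.3) = 1.734 x 10^-2 M
Tl2CrO4(s) <=> 2 Tl^+(aq) + CrO4^2-(aq), so Q = [Tl^+]^2[CrO4^2-]
Q = (3.267 x 10^-3)^2(1.734 × 10^-2) = 1.85 x 10^-7
Q > Ksp, so Tl2CrO4 will precipitate.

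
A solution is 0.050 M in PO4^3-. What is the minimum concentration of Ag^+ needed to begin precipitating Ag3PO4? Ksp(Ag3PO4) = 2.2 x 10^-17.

[Ag^+] = 7.6 × 10^-6 M

Ag3PO4(s) ⇌ 3 Ag^+ + PO4^3-
Ksp = [Ag^+]^3[PO4^3-]
Precipitation begins when Q = Ksp. With [PO4^3-] = 0.050 M:
2.2 x 10^-17 = (0.050) × [Ag^+]^3
[Ag^+] = (2.2 x 10^-17 / 5.0 × 10^-2)^(1/3) = 7.6 × 10^-6 M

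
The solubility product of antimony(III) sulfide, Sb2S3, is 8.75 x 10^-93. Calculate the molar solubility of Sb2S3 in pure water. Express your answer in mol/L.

1.52e-19 M

Sb2S3(s) ⇌ 2 Sb^3+(aq) + 3 S^2-(aq)
Ksp = [Sb^3+]^2[S^2-]^3
With molar solubility s: [Sb^3+] = 2s, [S^2-] = 3s.
Substituting: Ksp = (2s)^2(3s)^3 = 108s^5
Solving, s = (8.75 x 10^-93/108)^(1/5) = 1.52 × 10^-19 M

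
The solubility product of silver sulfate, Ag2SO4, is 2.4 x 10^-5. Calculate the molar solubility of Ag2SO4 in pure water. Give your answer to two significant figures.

Ag2SO4(s) ⇌ 2 Ag^+ + SO4^2-
Ksp = [Ag^+]^2[SO4^2-]
If s mol/L of Ag2SO4 dissolves, [Ag^+] = 2s and [SO4^2-] = s.
So Ksp = (2s)^2 × s = 4s^3
s = (2.4 x 10^-5 / 4)^(1/3) = 1.8 × 10^-2 M

s = 0.018 M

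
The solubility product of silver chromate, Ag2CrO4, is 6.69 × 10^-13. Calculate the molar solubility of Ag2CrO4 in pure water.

5.51 × 10^-5 M

Ag2CrO4(s) ⇌ 2 Ag^+ + CrO4^2-
Ksp = [Ag^+]^2[CrO4^2-]
Let s = molar solubility. Then [Ag^+] = 2s and [CrO4^2-] = s.
So Ksp = (2s)^2 × s = 4s^3
Solving, s = (6.69 × 10^-13/4)^(1/3) = 5.51 x 10^-5 M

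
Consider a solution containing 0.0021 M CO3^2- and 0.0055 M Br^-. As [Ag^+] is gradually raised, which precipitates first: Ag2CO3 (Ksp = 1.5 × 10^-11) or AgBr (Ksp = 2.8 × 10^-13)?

AgBr

Precipitation of each salt starts when its ion product equals its Ksp.
For Ag2CO3: 1.5 × 10^-11 = 0.0021 × [Ag^+]^2  ⇒  [Ag^+] = 8.5 × 10^-5 M.
For AgBr: 2.8 × 10^-13 = 0.0055 × [Ag^+]  ⇒  [Ag^+] = 5.1 × 10^-11 M.
The salt with the lower threshold [Ag^+] precipitates first: AgBr.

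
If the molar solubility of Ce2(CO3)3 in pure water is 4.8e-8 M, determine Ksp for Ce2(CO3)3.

Ce2(CO3)3(s) <=> 2 Ce^3+(aq) + 3 CO3^2-(aq)
If s mol/L of Ce2(CO3)3 dissolves, [Ce^3+] = 2s and [CO3^2-] = 3s.
Ksp = [Ce^3+]^2[CO3^2-]^3
Ksp = (2s)^2(3s)^3 = 108s^5
With s = 4.8 x 10^-8: Ksp = 2.8 x 10^-35

Ksp = 2.8 × 10^-35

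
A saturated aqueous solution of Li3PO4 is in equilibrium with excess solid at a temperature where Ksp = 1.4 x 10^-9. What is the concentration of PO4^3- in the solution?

2.7 × 10^-3 M

Li3PO4(s) ⇌ 3 Li^+(aq) + PO4^3-(aq)
Ksp = [Li^+]^3[PO4^3-]
If s mol/L of Li3PO4 dissolves, [Li^+] = 3s and [PO4^3-] = s.
Ksp = (3s)^3s = 27s^4
s^4 = 1.4 x 10^-9 / 27, so s = 2.68 × 10^-3 M
[PO4^3-] = s = 2.7 × 10^-3 M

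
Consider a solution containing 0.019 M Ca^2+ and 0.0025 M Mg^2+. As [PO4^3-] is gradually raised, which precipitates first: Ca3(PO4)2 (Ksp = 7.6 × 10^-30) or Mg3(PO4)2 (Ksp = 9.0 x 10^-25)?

Ca3(PO4)2

Precipitation of each salt starts when its ion product equals its Ksp.
For Ca3(PO4)2: 7.6 × 10^-30 = (0.019)^3 × [PO4^3-]^2  ⇒  [PO4^3-] = 1.1 × 10^-12 M.
For Mg3(PO4)2: 9.0 x 10^-25 = (0.0025)^3 × [PO4^3-]^2  ⇒  [PO4^3-] = 7.6 × 10^-9 M.
The salt with the lower threshold [PO4^3-] precipitates first: Ca3(PO4)2.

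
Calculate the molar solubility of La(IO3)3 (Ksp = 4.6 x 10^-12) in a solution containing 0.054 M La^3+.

s = 1.5 × 10^-4 M

La(IO3)3(s) ⇌ La^3+(aq) + 3 IO3^-(aq)
Ksp = [La^3+][IO3^-]^3
Let s = moles of La(IO3)3 that dissolve per litre. [La^3+] = 0.054 + s ≈ 0.054, [IO3^-] = 3s (since the La^3+ already present dominates).
Ksp ≈ 0.054 × (3s)^3
s = 1.5 × 10^-4 M
Check: s = 1.5 x 10^-4 ≪ 0.054, so the approximation is valid.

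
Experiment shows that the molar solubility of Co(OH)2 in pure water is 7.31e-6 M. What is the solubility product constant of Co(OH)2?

Ksp ≈ 1.56e-15

Co(OH)2(s) <=> Co^2+ + 2 OH^-
If s mol/L of Co(OH)2 dissolves, [Co^2+] = s and [OH^-] = 2s.
Ksp = [Co^2+][OH^-]^2
So Ksp = s × (2s)^2 = 4s^3
Ksp = 4 × (7.31 × 10^-6)^3 = 1.56 x 10^-15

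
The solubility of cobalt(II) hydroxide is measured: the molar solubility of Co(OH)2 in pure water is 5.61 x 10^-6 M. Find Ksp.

Co(OH)2(s) ⇌ Co^2+(aq) + 2 OH^-(aq)
If s mol/L of Co(OH)2 dissolves, [Co^2+] = s and [OH^-] = 2s.
Ksp = [Co^2+][OH^-]^2
Ksp = s(2s)^2 = 4s^3
With s = 5.61 × 10^-6: Ksp = 7.06 × 10^-16

7.06 × 10^-16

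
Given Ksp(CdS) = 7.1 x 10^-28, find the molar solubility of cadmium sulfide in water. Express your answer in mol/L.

s ≈ 2.7e-14 M

CdS(s) ⇌ Cd^2+ + S^2-
Ksp = [Cd^2+][S^2-]
If s mol/L of CdS dissolves, [Cd^2+] = s and [S^2-] = s.
Ksp = (s)(s) = s^2
s = (7.1 x 10^-28)^(1/2) = 2.7 x 10^-14 M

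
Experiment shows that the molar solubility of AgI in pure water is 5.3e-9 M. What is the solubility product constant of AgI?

Ksp ≈ 2.8 × 10^-17

AgI(s) <=> Ag^+ + I^-
Let s = molar solubility. Then [Ag^+] = s and [I^-] = s.
Ksp = [Ag^+][I^-]
Ksp = (s)(s) = s^2
Ksp = (5.3 × 10^-9)^2 = 2.8 × 10^-17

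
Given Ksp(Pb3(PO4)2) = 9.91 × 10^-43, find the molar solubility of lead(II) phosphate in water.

Pb3(PO4)2(s) <=> 3 Pb^2+ + 2 PO4^3-
Ksp = [Pb^2+]^3[PO4^3-]^2
For each mole of Pb3(PO4)2 that dissolves: [Pb^2+] = 3s, [PO4^3-] = 2s.
Substituting: Ksp = (3s)^3(2s)^2 = 108s^5
s^5 = 9.91 × 10^-43 / 108, so s = 1.56 × 10^-9 M

s = 1.56e-9 M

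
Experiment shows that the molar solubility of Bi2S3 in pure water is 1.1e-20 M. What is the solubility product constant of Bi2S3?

Ksp ≈ 1.7e-98

Bi2S3(s) ⇌ 2 Bi^3+ + 3 S^2-
Let s = molar solubility. Then [Bi^3+] = 2s and [S^2-] = 3s.
Ksp = [Bi^3+]^2[S^2-]^3
So Ksp = (2s)^2 × (3s)^3 = 108s^5
Ksp = 108 × (1.1 × 10^-20)^5 = 1.7 × 10^-98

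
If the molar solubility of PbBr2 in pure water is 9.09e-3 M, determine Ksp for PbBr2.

3.00 x 10^-6

PbBr2(s) <=> Pb^2+(aq) + 2 Br^-(aq)
With molar solubility s: [Pb^2+] = s, [Br^-] = 2s.
Ksp = [Pb^2+][Br^-]^2
Substituting: Ksp = s(2s)^2 = 4s^3
Ksp = 4 × (9.09 × 10^-3)^3 = 3.00 x 10^-6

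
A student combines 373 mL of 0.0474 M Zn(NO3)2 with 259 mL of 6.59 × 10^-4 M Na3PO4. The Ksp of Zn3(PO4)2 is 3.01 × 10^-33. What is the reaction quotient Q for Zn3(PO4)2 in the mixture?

Total volume = 373 + 259 = 632 mL.
[Zn^2+] = 4.74 x 10^-2 × (373/632) = 2.798 × 10^-2 M
[PO4^3-] = 6.59 × 10^-4 × (259/632) = 2.701 × 10^-4 M
Zn3(PO4)2(s) ⇌ 3 Zn^2+ + 2 PO4^3-, so Q = [Zn^2+]^3[PO4^3-]^2
Q = (2.798 × 10^-2)^3(2.701 x 10^-4)^2 = 1.60 x 10^-12
Q > Ksp, so Zn3(PO4)2 will precipitate.

Q ≈ 1.60 x 10^-12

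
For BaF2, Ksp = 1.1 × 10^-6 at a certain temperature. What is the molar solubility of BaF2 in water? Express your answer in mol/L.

BaF2(s) ⇌ Ba^2+(aq) + 2 F^-(aq)
Ksp = [Ba^2+][F^-]^2
With molar solubility s: [Ba^2+] = s, [F^-] = 2s.
Ksp = s(2s)^2 = 4s^3
Solving, s = (1.1 × 10^-6/4)^(1/3) = 6.5 x 10^-3 M

s ≈ 6.5 x 10^-3 M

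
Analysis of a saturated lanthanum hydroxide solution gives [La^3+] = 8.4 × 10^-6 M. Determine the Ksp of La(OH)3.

La(OH)3(s) <=> La^3+ + 3 OH^-
Stoichiometry gives [OH^-] = (3/1)[La^3+] = 2.52 × 10^-5 M.
Ksp = [La^3+][OH^-]^3
Ksp = 8.4 × 10^-6 × (2.52 × 10^-5)^3 = 1.3 × 10^-19

Ksp = 1.3e-19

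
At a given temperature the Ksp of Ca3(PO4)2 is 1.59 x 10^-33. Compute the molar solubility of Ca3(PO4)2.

Ca3(PO4)2(s) ⇌ 3 Ca^2+(aq) + 2 PO4^3-(aq)
Ksp = [Ca^2+]^3[PO4^3-]^2
With molar solubility s: [Ca^2+] = 3s, [PO4^3-] = 2s.
Substituting: Ksp = (3s)^3(2s)^2 = 108s^5
s^5 = 1.59 x 10^-33 / 108, so s = 1.08 × 10^-7 M

s = 1.08 × 10^-7 M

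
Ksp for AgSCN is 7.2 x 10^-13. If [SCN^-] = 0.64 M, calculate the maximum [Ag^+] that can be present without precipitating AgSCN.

[Ag^+] ≈ 1.1 x 10^-12 M

AgSCN(s) <=> Ag^+(aq) + SCN^-(aq)
Ksp = [Ag^+][SCN^-]
Precipitation begins when Q = Ksp. With [SCN^-] = 0.64 M:
7.2 x 10^-13 = (0.64) × [Ag^+]
[Ag^+] = (7.2 x 10^-13 / 6.4 × 10^-1) = 1.1 x 10^-12 M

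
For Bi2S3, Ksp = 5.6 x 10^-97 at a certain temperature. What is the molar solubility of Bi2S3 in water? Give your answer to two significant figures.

2.2 × 10^-20 M

Bi2S3(s) ⇌ 2 Bi^3+ + 3 S^2-
Ksp = [Bi^3+]^2[S^2-]^3
Let s = molar solubility. Then [Bi^3+] = 2s and [S^2-] = 3s.
Substituting: Ksp = (2s)^2(3s)^3 = 108s^5
s = (5.6 x 10^-97 / 108)^(1/5) = 2.2 x 10^-20 M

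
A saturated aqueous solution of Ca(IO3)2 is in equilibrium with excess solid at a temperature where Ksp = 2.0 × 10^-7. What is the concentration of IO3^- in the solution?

[IO3^-] ≈ 7.4e-3 M

Ca(IO3)2(s) <=> Ca^2+(aq) + 2 IO3^-(aq)
Ksp = [Ca^2+][IO3^-]^2
With molar solubility s: [Ca^2+] = s, [IO3^-] = 2s.
Ksp = s(2s)^2 = 4s^3
s = (2.0 × 10^-7 / 4)^(1/3) = 3.68 × 10^-3 M
[IO3^-] = 2s = 7.4 × 10^-3 M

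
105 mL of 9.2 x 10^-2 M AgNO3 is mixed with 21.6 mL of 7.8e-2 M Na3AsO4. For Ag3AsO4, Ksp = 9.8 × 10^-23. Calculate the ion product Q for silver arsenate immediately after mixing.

Total volume = 105 + 21.6 = 126.6 mL.
[Ag^+] = 9.2 × 10^-2 × (105/126.6) = 7.63 × 10^-2 M
[AsO4^3-] = 7.8 × 10^-2 × (21.6/126.6) = 1.33 × 10^-2 M
Ag3AsO4(s) ⇌ 3 Ag^+(aq) + AsO4^3-(aq), so Q = [Ag^+]^3[AsO4^3-]
Q = (7.63 × 10^-2)^3(1.33 × 10^-2) = 5.9 x 10^-6
Q > Ksp, so Ag3AsO4 will precipitate.

5.9 x 10^-6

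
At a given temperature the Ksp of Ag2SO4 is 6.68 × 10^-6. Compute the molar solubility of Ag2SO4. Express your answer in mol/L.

s ≈ 0.0119 M

Ag2SO4(s) ⇌ 2 Ag^+(aq) + SO4^2-(aq)
Ksp = [Ag^+]^2[SO4^2-]
Let s = molar solubility. Then [Ag^+] = 2s and [SO4^2-] = s.
Substituting: Ksp = (2s)^2s = 4s^3
s^3 = 6.68 × 10^-6 / 4, so s = 1.19 × 10^-2 M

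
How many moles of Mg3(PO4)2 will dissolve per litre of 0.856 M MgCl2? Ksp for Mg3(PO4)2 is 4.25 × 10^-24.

Mg3(PO4)2(s) ⇌ 3 Mg^2+ + 2 PO4^3-
Ksp = [Mg^2+]^3[PO4^3-]^2
If s mol/L dissolves here, [Mg^2+] = 0.856 + 3s ≈ 0.856, [PO4^3-] = 2s (common-ion effect: Mg^2+ is already 0.856 M).
Ksp ≈ (0.856)^3 × (2s)^2
s = 1.30 x 10^-12 M
Check: 3s = 3.9 × 10^-12 ≪ 0.856, so the approximation is valid.

1.30e-12 M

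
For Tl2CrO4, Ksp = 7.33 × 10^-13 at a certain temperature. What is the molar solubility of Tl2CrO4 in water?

Tl2CrO4(s) ⇌ 2 Tl^+ + CrO4^2-
Ksp = [Tl^+]^2[CrO4^2-]
Let s = molar solubility. Then [Tl^+] = 2s and [CrO4^2-] = s.
Substituting: Ksp = (2s)^2s = 4s^3
s^3 = 7.33 × 10^-13 / 4, so s = 5.68 × 10^-5 M

s = 5.68 x 10^-5 M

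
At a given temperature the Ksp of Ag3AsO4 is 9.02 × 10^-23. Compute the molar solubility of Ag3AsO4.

1.35 × 10^-6 M

Ag3AsO4(s) ⇌ 3 Ag^+ + AsO4^3-
Ksp = [Ag^+]^3[AsO4^3-]
Let s = molar solubility. Then [Ag^+] = 3s and [AsO4^3-] = s.
Substituting: Ksp = (3s)^3s = 27s^4
s = (9.02 × 10^-23 / 27)^(1/4) = 1.35 × 10^-6 M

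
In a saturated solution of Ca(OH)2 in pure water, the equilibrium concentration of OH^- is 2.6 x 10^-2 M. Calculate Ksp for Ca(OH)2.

Ca(OH)2(s) ⇌ Ca^2+ + 2 OH^-
Stoichiometry gives [Ca^2+] = (1/2)[OH^-] = 1.30 x 10^-2 M.
Ksp = [Ca^2+][OH^-]^2
Ksp = 1.30 x 10^-2 × (2.6 × 10^-2)^2 = 8.8 x 10^-6

8.8 x 10^-6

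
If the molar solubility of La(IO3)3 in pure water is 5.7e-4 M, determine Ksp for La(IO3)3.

La(IO3)3(s) ⇌ La^3+ + 3 IO3^-
With molar solubility s: [La^3+] = s, [IO3^-] = 3s.
Ksp = [La^3+][IO3^-]^3
So Ksp = s × (3s)^3 = 27s^4
Ksp = 27 × (5.7 x 10^-4)^4 = 2.9 × 10^-12

Ksp ≈ 2.9 × 10^-12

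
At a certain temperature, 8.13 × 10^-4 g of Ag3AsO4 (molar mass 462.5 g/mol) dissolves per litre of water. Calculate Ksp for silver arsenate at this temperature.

2.58 × 10^-22

Molar solubility s = (8.13 × 10^-4 g/L) / (462.5 g/mol) = 1.758 x 10^-6 M.
Ag3AsO4(s) ⇌ 3 Ag^+ + AsO4^3-
For each mole of Ag3AsO4 that dissolves: [Ag^+] = 3s, [AsO4^3-] = s.
Ksp = [Ag^+]^3[AsO4^3-]
So Ksp = (3s)^3 × s = 27s^4
Ksp = 27 × (1.758 × 10^-6)^4 = 2.58 × 10^-22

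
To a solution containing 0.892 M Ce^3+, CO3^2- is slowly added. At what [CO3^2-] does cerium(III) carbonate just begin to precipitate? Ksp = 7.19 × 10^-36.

2.08e-12 M

Ce2(CO3)3(s) ⇌ 2 Ce^3+ + 3 CO3^2-
Ksp = [Ce^3+]^2[CO3^2-]^3
Precipitation begins when Q = Ksp. With [Ce^3+] = 0.892 M:
7.19 × 10^-36 = (0.892)^2 × [CO3^2-]^3
[CO3^2-] = (7.19 × 10^-36 / 7.957 × 10^-1)^(1/3) = 2.08 × 10^-12 M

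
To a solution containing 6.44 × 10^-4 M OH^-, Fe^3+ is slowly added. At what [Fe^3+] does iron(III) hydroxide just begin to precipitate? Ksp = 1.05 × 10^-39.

Fe(OH)3(s) ⇌ Fe^3+ + 3 OH^-
Ksp = [Fe^3+][OH^-]^3
Precipitation begins when Q = Ksp. With [OH^-] = 6.44 × 10^-4 M:
1.05 × 10^-39 = (6.44 × 10^-4)^3 × [Fe^3+]
[Fe^3+] = (1.05 × 10^-39 / 2.671 × 10^-10) = 3.93 × 10^-30 M

[Fe^3+] ≈ 3.93 x 10^-30 M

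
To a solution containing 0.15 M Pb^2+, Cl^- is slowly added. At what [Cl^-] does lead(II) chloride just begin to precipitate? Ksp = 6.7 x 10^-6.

PbCl2(s) ⇌ Pb^2+ + 2 Cl^-
Ksp = [Pb^2+][Cl^-]^2
Precipitation begins when Q = Ksp. With [Pb^2+] = 0.15 M:
6.7 x 10^-6 = (0.15) × [Cl^-]^2
[Cl^-] = (6.7 x 10^-6 / 1.5 × 10^-1)^(1/2) = 6.7 × 10^-3 M

[Cl^-] ≈ 6.7 × 10^-3 M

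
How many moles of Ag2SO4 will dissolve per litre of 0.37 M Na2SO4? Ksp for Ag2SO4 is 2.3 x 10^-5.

Ag2SO4(s) <=> 2 Ag^+ + SO4^2-
Ksp = [Ag^+]^2[SO4^2-]
Let s be the molar solubility in this solution. [Ag^+] = 2s, [SO4^2-] = 0.37 + s ≈ 0.37 (since SO4^2- from Na2SO4 dominates).
Ksp ≈ (2s)^2 × 0.37
s = 3.9 x 10^-3 M
Check: s = 3.9 x 10^-3 ≪ 0.37, so the approximation is valid.

s ≈ 3.9 × 10^-3 M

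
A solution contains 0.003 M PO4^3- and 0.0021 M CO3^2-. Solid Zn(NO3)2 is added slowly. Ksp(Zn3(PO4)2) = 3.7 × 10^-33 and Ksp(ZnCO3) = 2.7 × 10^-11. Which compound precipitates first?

Each salt begins to precipitate when Q = Ksp, i.e. when [Zn^2+] reaches its threshold.
For Zn3(PO4)2: 3.7 × 10^-33 = (0.003)^2 × [Zn^2+]^3  ⇒  [Zn^2+] = 7.4 × 10^-10 M.
For ZnCO3: 2.7 × 10^-11 = 0.0021 × [Zn^2+]  ⇒  [Zn^2+] = 1.3 × 10^-8 M.
The salt with the lower threshold [Zn^2+] precipitates first: Zn3(PO4)2.

Zn3(PO4)2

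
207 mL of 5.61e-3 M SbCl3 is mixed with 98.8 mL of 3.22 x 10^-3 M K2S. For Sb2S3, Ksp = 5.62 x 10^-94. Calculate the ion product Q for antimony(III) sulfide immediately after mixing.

Q = 1.62e-14

Total volume = 207 + 98.8 = 305.8 mL.
[Sb^3+] = 5.61 x 10^-3 × (207/305.8) = 3.797 × 10^-3 M
[S^2-] = 3.22 x 10^-3 × (98.8/305.8) = 1.040 × 10^-3 M
Sb2S3(s) ⇌ 2 Sb^3+(aq) + 3 S^2-(aq), so Q = [Sb^3+]^2[S^2-]^3
Q = (3.797 × 10^-3)^2(1.040 × 10^-3)^3 = 1.62 x 10^-14
Q > Ksp, so Sb2S3 will precipitate.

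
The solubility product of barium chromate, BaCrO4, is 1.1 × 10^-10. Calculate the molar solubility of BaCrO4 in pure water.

s ≈ 1.0e-5 M

BaCrO4(s) ⇌ Ba^2+(aq) + CrO4^2-(aq)
Ksp = [Ba^2+][CrO4^2-]
With molar solubility s: [Ba^2+] = s, [CrO4^2-] = s.
Ksp = s × s = s^2
s = √(1.1 × 10^-10) = 1.0 × 10^-5 M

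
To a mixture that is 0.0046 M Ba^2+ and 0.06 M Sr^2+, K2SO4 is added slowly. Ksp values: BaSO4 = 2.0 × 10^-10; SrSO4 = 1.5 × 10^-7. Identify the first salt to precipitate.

BaSO4

Each salt begins to precipitate when Q = Ksp, i.e. when [SO4^2-] reaches its threshold.
For BaSO4: 2.0 × 10^-10 = 0.0046 × [SO4^2-]  ⇒  [SO4^2-] = 4.3 x 10^-8 M.
For SrSO4: 1.5 × 10^-7 = 0.06 × [SO4^2-]  ⇒  [SO4^2-] = 2.5 × 10^-6 M.
The salt with the lower threshold [SO4^2-] precipitates first: BaSO4.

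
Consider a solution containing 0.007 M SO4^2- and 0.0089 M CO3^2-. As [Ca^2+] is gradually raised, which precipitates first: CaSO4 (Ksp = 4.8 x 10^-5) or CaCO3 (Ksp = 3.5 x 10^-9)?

Each salt begins to precipitate when Q = Ksp, i.e. when [Ca^2+] reaches its threshold.
For CaSO4: 4.8 x 10^-5 = 0.007 × [Ca^2+]  ⇒  [Ca^2+] = 6.9 × 10^-3 M.
For CaCO3: 3.5 x 10^-9 = 0.0089 × [Ca^2+]  ⇒  [Ca^2+] = 3.9 × 10^-7 M.
The salt with the lower threshold [Ca^2+] precipitates first: CaCO3.

CaCO3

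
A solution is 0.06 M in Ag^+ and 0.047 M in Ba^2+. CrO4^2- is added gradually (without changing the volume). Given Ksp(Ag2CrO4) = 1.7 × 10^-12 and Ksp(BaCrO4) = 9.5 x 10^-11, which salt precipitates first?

Ag2CrO4

Each salt begins to precipitate when Q = Ksp, i.e. when [CrO4^2-] reaches its threshold.
For Ag2CrO4: 1.7 × 10^-12 = (0.06)^2 × [CrO4^2-]  ⇒  [CrO4^2-] = 4.7 × 10^-10 M.
For BaCrO4: 9.5 x 10^-11 = 0.047 × [CrO4^2-]  ⇒  [CrO4^2-] = 2.0 × 10^-9 M.
The salt with the lower threshold [CrO4^2-] precipitates first: Ag2CrO4.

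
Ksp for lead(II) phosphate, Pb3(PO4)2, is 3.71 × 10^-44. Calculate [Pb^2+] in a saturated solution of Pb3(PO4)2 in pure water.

Pb3(PO4)2(s) ⇌ 3 Pb^2+ + 2 PO4^3-
Ksp = [Pb^2+]^3[PO4^3-]^2
For each mole of Pb3(PO4)2 that dissolves: [Pb^2+] = 3s, [PO4^3-] = 2s.
Ksp = (3s)^3(2s)^2 = 108s^5
s^5 = 3.71 × 10^-44 / 108, so s = 8.076 × 10^-10 M
[Pb^2+] = 3s = 2.42 × 10^-9 M

[Pb^2+] ≈ 2.42 × 10^-9 M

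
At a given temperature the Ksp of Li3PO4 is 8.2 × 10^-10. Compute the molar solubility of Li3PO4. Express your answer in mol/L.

s = 2.3 x 10^-3 M

Li3PO4(s) <=> 3 Li^+ + PO4^3-
Ksp = [Li^+]^3[PO4^3-]
With molar solubility s: [Li^+] = 3s, [PO4^3-] = s.
Ksp = (3s)^3s = 27s^4
Solving, s = (8.2 × 10^-10/27)^(1/4) = 2.3 x 10^-3 M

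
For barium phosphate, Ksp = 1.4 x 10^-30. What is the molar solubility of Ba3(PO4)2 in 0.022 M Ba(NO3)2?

s = 1.8e-13 M

Ba3(PO4)2(s) ⇌ 3 Ba^2+ + 2 PO4^3-
Ksp = [Ba^2+]^3[PO4^3-]^2
If s mol/L dissolves here, [Ba^2+] = 0.022 + 3s ≈ 0.022, [PO4^3-] = 2s (since Ba^2+ from Ba(NO3)2 dominates).
Ksp ≈ (0.022)^3 × (2s)^2
s = 1.8 x 10^-13 M
Check: 3s = 5.4 × 10^-13 ≪ 0.022, so the approximation is valid.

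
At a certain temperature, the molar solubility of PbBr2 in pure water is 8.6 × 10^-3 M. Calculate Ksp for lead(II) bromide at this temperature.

PbBr2(s) <=> Pb^2+ + 2 Br^-
Let s = molar solubility. Then [Pb^2+] = s and [Br^-] = 2s.
Ksp = [Pb^2+][Br^-]^2
Ksp = s(2s)^2 = 4s^3
With s = 8.6 × 10^-3: Ksp = 2.5 × 10^-6

2.5e-6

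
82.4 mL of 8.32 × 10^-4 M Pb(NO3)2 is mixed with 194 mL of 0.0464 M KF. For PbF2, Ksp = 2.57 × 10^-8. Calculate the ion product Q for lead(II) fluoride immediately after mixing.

Q ≈ 2.63 x 10^-7

Total volume = 82.4 + 194 = 276.4 mL.
[Pb^2+] = 8.32 × 10^-4 × (82.4/276.4) = 2.480 x 10^-4 M
[F^-] = 4.64 × 10^-2 × (194/276.4) = 3.257 × 10^-2 M
PbF2(s) ⇌ Pb^2+(aq) + 2 F^-(aq), so Q = [Pb^2+][F^-]^2
Q = (2.480 x 10^-4)(3.257 x 10^-2)^2 = 2.63 × 10^-7
Q > Ksp, so PbF2 will precipitate.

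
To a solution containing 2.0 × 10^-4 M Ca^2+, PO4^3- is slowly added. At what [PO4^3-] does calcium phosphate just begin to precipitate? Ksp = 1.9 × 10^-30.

4.9e-10 M

Ca3(PO4)2(s) ⇌ 3 Ca^2+(aq) + 2 PO4^3-(aq)
Ksp = [Ca^2+]^3[PO4^3-]^2
Precipitation begins when Q = Ksp. With [Ca^2+] = 2.0 × 10^-4 M:
1.9 × 10^-30 = (2.0 × 10^-4)^3 × [PO4^3-]^2
[PO4^3-] = (1.9 × 10^-30 / 8.00 × 10^-12)^(1/2) = 4.9 × 10^-10 M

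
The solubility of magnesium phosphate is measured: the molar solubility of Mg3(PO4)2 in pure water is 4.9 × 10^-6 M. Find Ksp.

Mg3(PO4)2(s) ⇌ 3 Mg^2+ + 2 PO4^3-
If s mol/L of Mg3(PO4)2 dissolves, [Mg^2+] = 3s and [PO4^3-] = 2s.
Ksp = [Mg^2+]^3[PO4^3-]^2
So Ksp = (3s)^3 × (2s)^2 = 108s^5
With s = 4.9 × 10^-6: Ksp = 3.1 × 10^-25

Ksp ≈ 3.1e-25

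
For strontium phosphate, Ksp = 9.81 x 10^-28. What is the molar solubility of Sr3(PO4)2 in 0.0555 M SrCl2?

Sr3(PO4)2(s) ⇌ 3 Sr^2+(aq) + 2 PO4^3-(aq)
Ksp = [Sr^2+]^3[PO4^3-]^2
Let s be the molar solubility in this solution. [Sr^2+] = 0.0555 + 3s ≈ 0.0555, [PO4^3-] = 2s (common-ion effect: Sr^2+ is already 0.0555 M).
Ksp ≈ (0.0555)^3 × (2s)^2
s = 1.20 × 10^-12 M
Check: 3s = 3.6 × 10^-12 ≪ 0.0555, so the approximation is valid.

1.20e-12 M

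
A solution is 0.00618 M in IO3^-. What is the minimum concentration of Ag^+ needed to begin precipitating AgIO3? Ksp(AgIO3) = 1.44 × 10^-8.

2.33 x 10^-6 M

AgIO3(s) ⇌ Ag^+ + IO3^-
Ksp = [Ag^+][IO3^-]
Precipitation begins when Q = Ksp. With [IO3^-] = 0.00618 M:
1.44 × 10^-8 = (0.00618) × [Ag^+]
[Ag^+] = (1.44 × 10^-8 / 6.18 × 10^-3) = 2.33 x 10^-6 M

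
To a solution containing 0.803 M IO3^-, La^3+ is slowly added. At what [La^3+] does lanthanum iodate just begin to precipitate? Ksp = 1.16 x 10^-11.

La(IO3)3(s) ⇌ La^3+ + 3 IO3^-
Ksp = [La^3+][IO3^-]^3
Precipitation begins when Q = Ksp. With [IO3^-] = 0.803 M:
1.16 x 10^-11 = (0.803)^3 × [La^3+]
[La^3+] = (1.16 x 10^-11 / 5.178 × 10^-1) = 2.24 × 10^-11 M

[La^3+] ≈ 2.24 x 10^-11 M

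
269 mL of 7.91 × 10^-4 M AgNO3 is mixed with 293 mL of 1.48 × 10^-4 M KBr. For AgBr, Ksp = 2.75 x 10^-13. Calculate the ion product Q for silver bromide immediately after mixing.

Q ≈ 2.92 × 10^-8

Total volume = 269 + 293 = 562 mL.
[Ag^+] = 7.91 x 10^-4 × (269/562) = 3.786 × 10^-4 M
[Br^-] = 1.48 × 10^-4 × (293/562) = 7.716 × 10^-5 M
AgBr(s) ⇌ Ag^+(aq) + Br^-(aq), so Q = [Ag^+][Br^-]
Q = (3.786 × 10^-4)(7.716 x 10^-5) = 2.92 × 10^-8
Q > Ksp, so AgBr will precipitate.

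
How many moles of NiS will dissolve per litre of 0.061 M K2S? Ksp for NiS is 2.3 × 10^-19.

s = 3.8 × 10^-18 M

NiS(s) <=> Ni^2+(aq) + S^2-(aq)
Ksp = [Ni^2+][S^2-]
Let s = moles of NiS that dissolve per litre. [Ni^2+] = s, [S^2-] = 0.061 + s ≈ 0.061 (Ksp is small, so little additional dissolves).
Ksp ≈ s × 0.061
s = 3.8 × 10^-18 M
Check: s = 3.8 × 10^-18 ≪ 0.061, so the approximation is valid.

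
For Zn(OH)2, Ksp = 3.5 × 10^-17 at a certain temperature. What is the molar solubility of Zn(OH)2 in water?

Zn(OH)2(s) ⇌ Zn^2+(aq) + 2 OH^-(aq)
Ksp = [Zn^2+][OH^-]^2
Let s = molar solubility. Then [Zn^2+] = s and [OH^-] = 2s.
So Ksp = s × (2s)^2 = 4s^3
Solving, s = (3.5 × 10^-17/4)^(1/3) = 2.1 x 10^-6 M

s = 2.1 x 10^-6 M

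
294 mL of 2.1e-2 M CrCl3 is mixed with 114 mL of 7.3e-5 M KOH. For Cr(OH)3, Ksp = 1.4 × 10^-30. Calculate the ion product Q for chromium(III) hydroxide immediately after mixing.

Q ≈ 1.3 x 10^-16

Total volume = 294 + 114 = 408 mL.
[Cr^3+] = 2.1 × 10^-2 × (294/408) = 1.51 × 10^-2 M
[OH^-] = 7.3 × 10^-5 × (114/408) = 2.04 × 10^-5 M
Cr(OH)3(s) <=> Cr^3+(aq) + 3 OH^-(aq), so Q = [Cr^3+][OH^-]^3
Q = (1.51 × 10^-2)(2.04 × 10^-5)^3 = 1.3 × 10^-16
Q > Ksp, so Cr(OH)3 will precipitate.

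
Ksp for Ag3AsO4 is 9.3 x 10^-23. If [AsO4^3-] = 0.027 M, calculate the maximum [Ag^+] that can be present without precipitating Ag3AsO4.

[Ag^+] = 1.5 × 10^-7 M

Ag3AsO4(s) <=> 3 Ag^+ + AsO4^3-
Ksp = [Ag^+]^3[AsO4^3-]
Precipitation begins when Q = Ksp. With [AsO4^3-] = 0.027 M:
9.3 x 10^-23 = (0.027) × [Ag^+]^3
[Ag^+] = (9.3 x 10^-23 / 2.7 × 10^-2)^(1/3) = 1.5 x 10^-7 M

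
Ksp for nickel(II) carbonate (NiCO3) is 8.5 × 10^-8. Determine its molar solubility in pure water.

2.9 × 10^-4 M

NiCO3(s) ⇌ Ni^2+(aq) + CO3^2-(aq)
Ksp = [Ni^2+][CO3^2-]
With molar solubility s: [Ni^2+] = s, [CO3^2-] = s.
Ksp = s × s = s^2
s = (8.5 × 10^-8)^(1/2) = 2.9 × 10^-4 M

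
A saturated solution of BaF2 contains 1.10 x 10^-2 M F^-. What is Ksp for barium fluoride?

BaF2(s) ⇌ Ba^2+ + 2 F^-
Stoichiometry gives [Ba^2+] = (1/2)[F^-] = 5.500 × 10^-3 M.
Ksp = [Ba^2+][F^-]^2
Ksp = 5.500 x 10^-3 × (1.10 × 10^-2)^2 = 6.66 x 10^-7

6.66e-7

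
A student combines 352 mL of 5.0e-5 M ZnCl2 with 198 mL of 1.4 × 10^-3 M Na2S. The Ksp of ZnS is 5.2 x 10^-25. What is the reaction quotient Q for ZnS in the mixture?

Q = 1.6 x 10^-8

Total volume = 352 + 198 = 550 mL.
[Zn^2+] = 5.0 × 10^-5 × (352/550) = 3.20 x 10^-5 M
[S^2-] = 1.4 × 10^-3 × (198/550) = 5.04 × 10^-4 M
ZnS(s) ⇌ Zn^2+ + S^2-, so Q = [Zn^2+][S^2-]
Q = (3.20 x 10^-5)(5.04 × 10^-4) = 1.6 × 10^-8
Q > Ksp, so ZnS will precipitate.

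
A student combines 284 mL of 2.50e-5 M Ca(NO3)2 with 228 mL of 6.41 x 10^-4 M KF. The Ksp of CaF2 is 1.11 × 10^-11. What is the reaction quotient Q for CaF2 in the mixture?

Q ≈ 1.13e-12

Total volume = 284 + 228 = 512 mL.
[Ca^2+] = 2.50 × 10^-5 × (284/512) = 1.387 x 10^-5 M
[F^-] = 6.41 × 10^-4 × (228/512) = 2.854 × 10^-4 M
CaF2(s) ⇌ Ca^2+ + 2 F^-, so Q = [Ca^2+][F^-]^2
Q = (1.387 × 10^-5)(2.854 × 10^-4)^2 = 1.13 × 10^-12
Q < Ksp, so no precipitate of CaF2 forms.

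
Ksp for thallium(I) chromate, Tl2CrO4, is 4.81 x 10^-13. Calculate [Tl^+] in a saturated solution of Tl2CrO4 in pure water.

Tl2CrO4(s) ⇌ 2 Tl^+ + CrO4^2-
Ksp = [Tl^+]^2[CrO4^2-]
Let s = molar solubility. Then [Tl^+] = 2s and [CrO4^2-] = s.
Ksp = (2s)^2s = 4s^3
s^3 = 4.81 x 10^-13 / 4, so s = 4.936 × 10^-5 M
[Tl^+] = 2s = 9.87 × 10^-5 M

[Tl^+] ≈ 9.87e-5 M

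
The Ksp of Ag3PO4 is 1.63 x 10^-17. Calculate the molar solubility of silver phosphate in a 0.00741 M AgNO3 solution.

Ag3PO4(s) ⇌ 3 Ag^+(aq) + PO4^3-(aq)
Ksp = [Ag^+]^3[PO4^3-]
Let s be the molar solubility in this solution. [Ag^+] = 0.00741 + 3s ≈ 0.00741, [PO4^3-] = s (common-ion effect: Ag^+ is already 0.00741 M).
Ksp ≈ (0.00741)^3 × s
s = 4.01 × 10^-11 M
Check: 3s = 1.2 × 10^-10 ≪ 0.00741, so the approximation is valid.

s = 4.01e-11 M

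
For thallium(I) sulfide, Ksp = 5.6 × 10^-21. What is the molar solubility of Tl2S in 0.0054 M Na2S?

Tl2S(s) <=> 2 Tl^+(aq) + S^2-(aq)
Ksp = [Tl^+]^2[S^2-]
If s mol/L dissolves here, [Tl^+] = 2s, [S^2-] = 0.0054 + s ≈ 0.0054 (since S^2- from Na2S dominates).
Ksp ≈ (2s)^2 × 0.0054
s = 5.1 × 10^-10 M
Check: s = 5.1 × 10^-10 ≪ 0.0054, so the approximation is valid.

s ≈ 5.1e-10 M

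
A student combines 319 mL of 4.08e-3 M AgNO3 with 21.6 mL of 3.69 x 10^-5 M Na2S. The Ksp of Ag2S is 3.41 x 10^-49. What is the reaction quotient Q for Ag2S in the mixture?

Q = 3.42 × 10^-11

Total volume = 319 + 21.6 = 340.6 mL.
[Ag^+] = 4.08 × 10^-3 × (319/340.6) = 3.821 × 10^-3 M
[S^2-] = 3.69 × 10^-5 × (21.6/340.6) = 2.340 × 10^-6 M
Ag2S(s) ⇌ 2 Ag^+(aq) + S^2-(aq), so Q = [Ag^+]^2[S^2-]
Q = (3.821 × 10^-3)^2(2.340 x 10^-6) = 3.42 × 10^-11
Q > Ksp, so Ag2S will precipitate.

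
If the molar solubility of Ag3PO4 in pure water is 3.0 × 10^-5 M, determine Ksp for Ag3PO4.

Ag3PO4(s) <=> 3 Ag^+ + PO4^3-
Let s = molar solubility. Then [Ag^+] = 3s and [PO4^3-] = s.
Ksp = [Ag^+]^3[PO4^3-]
So Ksp = (3s)^3 × s = 27s^4
With s = 3.0 x 10^-5: Ksp = 2.2 × 10^-17

Ksp ≈ 2.2e-17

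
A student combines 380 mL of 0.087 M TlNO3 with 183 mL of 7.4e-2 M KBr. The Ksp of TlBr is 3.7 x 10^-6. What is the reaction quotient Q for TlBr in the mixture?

Total volume = 380 + 183 = 563 mL.
[Tl^+] = 8.7 × 10^-2 × (380/563) = 5.87 × 10^-2 M
[Br^-] = 7.4 × 10^-2 × (183/563) = 2.41 x 10^-2 M
TlBr(s) ⇌ Tl^+(aq) + Br^-(aq), so Q = [Tl^+][Br^-]
Q = (5.87 x 10^-2)(2.41 × 10^-2) = 1.4 × 10^-3
Q > Ksp, so TlBr will precipitate.

Q ≈ 1.4 × 10^-3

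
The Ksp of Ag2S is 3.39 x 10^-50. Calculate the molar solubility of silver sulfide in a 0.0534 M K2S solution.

s = 3.98 × 10^-25 M

Ag2S(s) ⇌ 2 Ag^+ + S^2-
Ksp = [Ag^+]^2[S^2-]
Let s = moles of Ag2S that dissolve per litre. [Ag^+] = 2s, [S^2-] = 0.0534 + s ≈ 0.0534 (common-ion effect: S^2- is already 0.0534 M).
Ksp ≈ (2s)^2 × 0.0534
s = 3.98 x 10^-25 M
Check: s = 4.0 × 10^-25 ≪ 0.0534, so the approximation is valid.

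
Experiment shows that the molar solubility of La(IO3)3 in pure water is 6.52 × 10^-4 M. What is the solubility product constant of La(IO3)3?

Ksp = 4.88e-12

La(IO3)3(s) <=> La^3+(aq) + 3 IO3^-(aq)
Let s = molar solubility. Then [La^3+] = s and [IO3^-] = 3s.
Ksp = [La^3+][IO3^-]^3
Substituting: Ksp = s(3s)^3 = 27s^4
With s = 6.52 × 10^-4: Ksp = 4.88 × 10^-12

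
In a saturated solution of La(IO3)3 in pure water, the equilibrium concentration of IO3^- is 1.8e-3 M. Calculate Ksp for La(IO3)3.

3.5e-12

La(IO3)3(s) ⇌ La^3+(aq) + 3 IO3^-(aq)
Stoichiometry gives [La^3+] = (1/3)[IO3^-] = 6.00 × 10^-4 M.
Ksp = [La^3+][IO3^-]^3
Ksp = 6.00 × 10^-4 × (1.8 × 10^-3)^3 = 3.5 × 10^-12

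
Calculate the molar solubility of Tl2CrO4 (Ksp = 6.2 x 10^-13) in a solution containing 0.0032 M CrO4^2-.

Tl2CrO4(s) ⇌ 2 Tl^+ + CrO4^2-
Ksp = [Tl^+]^2[CrO4^2-]
Let s = moles of Tl2CrO4 that dissolve per litre. [Tl^+] = 2s, [CrO4^2-] = 0.0032 + s ≈ 0.0032 (Ksp is small, so little additional dissolves).
Ksp ≈ (2s)^2 × 0.0032
s = 7.0 x 10^-6 M
Check: s = 7.0 x 10^-6 ≪ 0.0032, so the approximation is valid.

s = 7.0e-6 M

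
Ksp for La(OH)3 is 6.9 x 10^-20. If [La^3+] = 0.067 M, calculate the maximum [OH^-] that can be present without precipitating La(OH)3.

1.0e-6 M

La(OH)3(s) ⇌ La^3+(aq) + 3 OH^-(aq)
Ksp = [La^3+][OH^-]^3
Precipitation begins when Q = Ksp. With [La^3+] = 0.067 M:
6.9 x 10^-20 = (0.067) × [OH^-]^3
[OH^-] = (6.9 x 10^-20 / 6.7 × 10^-2)^(1/3) = 1.0 × 10^-6 M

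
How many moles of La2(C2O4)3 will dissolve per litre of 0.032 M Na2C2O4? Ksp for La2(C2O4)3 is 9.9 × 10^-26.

La2(C2O4)3(s) ⇌ 2 La^3+(aq) + 3 C2O4^2-(aq)
Ksp = [La^3+]^2[C2O4^2-]^3
Let s be the molar solubility in this solution. [La^3+] = 2s, [C2O4^2-] = 0.032 + 3s ≈ 0.032 (since C2O4^2- from Na2C2O4 dominates).
Ksp ≈ (2s)^2 × (0.032)^3
s = 2.7 × 10^-11 M
Check: 3s = 8.2 × 10^-11 ≪ 0.032, so the approximation is valid.

s ≈ 2.7 × 10^-11 M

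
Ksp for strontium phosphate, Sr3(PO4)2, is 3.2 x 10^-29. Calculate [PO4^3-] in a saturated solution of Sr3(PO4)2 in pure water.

Sr3(PO4)2(s) ⇌ 3 Sr^2+(aq) + 2 PO4^3-(aq)
Ksp = [Sr^2+]^3[PO4^3-]^2
For each mole of Sr3(PO4)2 that dissolves: [Sr^2+] = 3s, [PO4^3-] = 2s.
Ksp = (3s)^3(2s)^2 = 108s^5
s^5 = 3.2 x 10^-29 / 108, so s = 7.84 × 10^-7 M
[PO4^3-] = 2s = 1.6 x 10^-6 M

[PO4^3-] ≈ 1.6 x 10^-6 M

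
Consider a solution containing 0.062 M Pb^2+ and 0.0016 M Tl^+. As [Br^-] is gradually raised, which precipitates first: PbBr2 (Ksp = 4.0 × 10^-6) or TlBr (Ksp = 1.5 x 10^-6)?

Each salt begins to precipitate when Q = Ksp, i.e. when [Br^-] reaches its threshold.
For PbBr2: 4.0 × 10^-6 = 0.062 × [Br^-]^2  ⇒  [Br^-] = 8.0 x 10^-3 M.
For TlBr: 1.5 x 10^-6 = 0.0016 × [Br^-]  ⇒  [Br^-] = 9.4 × 10^-4 M.
The salt with the lower threshold [Br^-] precipitates first: TlBr.

TlBr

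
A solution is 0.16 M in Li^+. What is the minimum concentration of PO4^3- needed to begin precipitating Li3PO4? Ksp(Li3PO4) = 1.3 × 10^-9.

[PO4^3-] = 3.2 × 10^-7 M

Li3PO4(s) <=> 3 Li^+(aq) + PO4^3-(aq)
Ksp = [Li^+]^3[PO4^3-]
Precipitation begins when Q = Ksp. With [Li^+] = 0.16 M:
1.3 × 10^-9 = (0.16)^3 × [PO4^3-]
[PO4^3-] = (1.3 × 10^-9 / 4.10 x 10^-3) = 3.2 × 10^-7 M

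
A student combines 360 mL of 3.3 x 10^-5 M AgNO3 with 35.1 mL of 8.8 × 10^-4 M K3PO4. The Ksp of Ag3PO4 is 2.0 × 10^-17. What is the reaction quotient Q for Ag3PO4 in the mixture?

Total volume = 360 + 35.1 = 395.1 mL.
[Ag^+] = 3.3 x 10^-5 × (360/395.1) = 3.01 × 10^-5 M
[PO4^3-] = 8.8 × 10^-4 × (35.1/395.1) = 7.82 × 10^-5 M
Ag3PO4(s) <=> 3 Ag^+(aq) + PO4^3-(aq), so Q = [Ag^+]^3[PO4^3-]
Q = (3.01 × 10^-5)^3(7.82 × 10^-5) = 2.1 × 10^-18
Q < Ksp, so no precipitate of Ag3PO4 forms.

Q ≈ 2.1 x 10^-18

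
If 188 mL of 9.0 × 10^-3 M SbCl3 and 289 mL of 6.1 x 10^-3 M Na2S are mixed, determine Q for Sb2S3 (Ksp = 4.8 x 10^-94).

Total volume = 188 + 289 = 477 mL.
[Sb^3+] = 9.0 × 10^-3 × (188/477) = 3.55 × 10^-3 M
[S^2-] = 6.1 × 10^-3 × (289/477) = 3.70 x 10^-3 M
Sb2S3(s) ⇌ 2 Sb^3+ + 3 S^2-, so Q = [Sb^3+]^2[S^2-]^3
Q = (3.55 × 10^-3)^2(3.70 × 10^-3)^3 = 6.4 × 10^-13
Q > Ksp, so Sb2S3 will precipitate.

Q ≈ 6.4 × 10^-13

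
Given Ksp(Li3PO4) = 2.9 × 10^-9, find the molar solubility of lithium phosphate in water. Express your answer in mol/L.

Li3PO4(s) ⇌ 3 Li^+(aq) + PO4^3-(aq)
Ksp = [Li^+]^3[PO4^3-]
Let s = molar solubility. Then [Li^+] = 3s and [PO4^3-] = s.
Ksp = (3s)^3s = 27s^4
s^4 = 2.9 × 10^-9 / 27, so s = 3.2 x 10^-3 M

3.2 × 10^-3 M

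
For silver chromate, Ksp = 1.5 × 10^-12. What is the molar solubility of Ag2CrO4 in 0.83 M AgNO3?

s ≈ 2.2 × 10^-12 M

Ag2CrO4(s) ⇌ 2 Ag^+(aq) + CrO4^2-(aq)
Ksp = [Ag^+]^2[CrO4^2-]
Let s = moles of Ag2CrO4 that dissolve per litre. [Ag^+] = 0.83 + 2s ≈ 0.83, [CrO4^2-] = s (since Ag^+ from AgNO3 dominates).
Ksp ≈ (0.83)^2 × s
s = 2.2 x 10^-12 M
Check: 2s = 4.4 × 10^-12 ≪ 0.83, so the approximation is valid.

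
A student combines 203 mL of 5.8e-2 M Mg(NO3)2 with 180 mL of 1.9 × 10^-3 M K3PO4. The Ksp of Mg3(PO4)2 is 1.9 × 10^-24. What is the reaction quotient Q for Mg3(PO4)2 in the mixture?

Q ≈ 2.3e-11

Total volume = 203 + 180 = 383 mL.
[Mg^2+] = 5.8 × 10^-2 × (203/383) = 3.07 x 10^-2 M
[PO4^3-] = 1.9 × 10^-3 × (180/383) = 8.93 × 10^-4 M
Mg3(PO4)2(s) <=> 3 Mg^2+ + 2 PO4^3-, so Q = [Mg^2+]^3[PO4^3-]^2
Q = (3.07 × 10^-2)^3(8.93 × 10^-4)^2 = 2.3 x 10^-11
Q > Ksp, so Mg3(PO4)2 will precipitate.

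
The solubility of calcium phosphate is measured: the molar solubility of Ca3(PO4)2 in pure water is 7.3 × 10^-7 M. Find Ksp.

Ksp ≈ 2.2 × 10^-29

Ca3(PO4)2(s) ⇌ 3 Ca^2+ + 2 PO4^3-
Let s = molar solubility. Then [Ca^2+] = 3s and [PO4^3-] = 2s.
Ksp = [Ca^2+]^3[PO4^3-]^2
Ksp = (3s)^3(2s)^2 = 108s^5
With s = 7.3 x 10^-7: Ksp = 2.2 × 10^-29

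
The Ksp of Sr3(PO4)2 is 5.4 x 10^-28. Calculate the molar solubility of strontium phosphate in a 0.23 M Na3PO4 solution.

Sr3(PO4)2(s) ⇌ 3 Sr^2+ + 2 PO4^3-
Ksp = [Sr^2+]^3[PO4^3-]^2
If s mol/L dissolves here, [Sr^2+] = 3s, [PO4^3-] = 0.23 + 2s ≈ 0.23 (Ksp is small, so little additional dissolves).
Ksp ≈ (3s)^3 × (0.23)^2
s = 7.2 x 10^-10 M
Check: 2s = 1.4 × 10^-9 ≪ 0.23, so the approximation is valid.

s ≈ 7.2 × 10^-10 M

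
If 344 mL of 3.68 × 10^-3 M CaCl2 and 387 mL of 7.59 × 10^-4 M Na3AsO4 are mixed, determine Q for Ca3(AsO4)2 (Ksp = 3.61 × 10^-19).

Total volume = 344 + 387 = 731 mL.
[Ca^2+] = 3.68 x 10^-3 × (344/731) = 1.732 x 10^-3 M
[AsO4^3-] = 7.59 × 10^-4 × (387/731) = 4.018 × 10^-4 M
Ca3(AsO4)2(s) <=> 3 Ca^2+(aq) + 2 AsO4^3-(aq), so Q = [Ca^2+]^3[AsO4^3-]^2
Q = (1.732 × 10^-3)^3(4.018 × 10^-4)^2 = 8.39 x 10^-16
Q > Ksp, so Ca3(AsO4)2 will precipitate.

Q ≈ 8.39 × 10^-16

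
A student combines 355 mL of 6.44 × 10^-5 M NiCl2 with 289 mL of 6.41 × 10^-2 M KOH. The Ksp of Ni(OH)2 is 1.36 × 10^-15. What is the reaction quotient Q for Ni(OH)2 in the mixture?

Total volume = 355 + 289 = 644 mL.
[Ni^2+] = 6.44 x 10^-5 × (355/644) = 3.550 x 10^-5 M
[OH^-] = 6.41 × 10^-2 × (289/644) = 2.877 x 10^-2 M
Ni(OH)2(s) ⇌ Ni^2+(aq) + 2 OH^-(aq), so Q = [Ni^2+][OH^-]^2
Q = (3.550 × 10^-5)(2.877 × 10^-2)^2 = 2.94 x 10^-8
Q > Ksp, so Ni(OH)2 will precipitate.

Q ≈ 2.94e-8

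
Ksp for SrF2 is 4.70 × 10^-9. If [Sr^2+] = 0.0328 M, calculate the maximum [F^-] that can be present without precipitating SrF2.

SrF2(s) ⇌ Sr^2+(aq) + 2 F^-(aq)
Ksp = [Sr^2+][F^-]^2
Precipitation begins when Q = Ksp. With [Sr^2+] = 0.0328 M:
4.70 × 10^-9 = (0.0328) × [F^-]^2
[F^-] = (4.70 × 10^-9 / 3.28 × 10^-2)^(1/2) = 3.79 × 10^-4 M

[F^-] = 3.79 x 10^-4 M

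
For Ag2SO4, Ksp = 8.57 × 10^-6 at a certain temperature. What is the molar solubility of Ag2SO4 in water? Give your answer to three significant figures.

Ag2SO4(s) <=> 2 Ag^+(aq) + SO4^2-(aq)
Ksp = [Ag^+]^2[SO4^2-]
If s mol/L of Ag2SO4 dissolves, [Ag^+] = 2s and [SO4^2-] = s.
Substituting: Ksp = (2s)^2s = 4s^3
s^3 = 8.57 × 10^-6 / 4, so s = 1.29 × 10^-2 M

s ≈ 0.0129 M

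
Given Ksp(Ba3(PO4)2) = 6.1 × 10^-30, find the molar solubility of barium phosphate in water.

s = 5.6 x 10^-7 M

Ba3(PO4)2(s) ⇌ 3 Ba^2+ + 2 PO4^3-
Ksp = [Ba^2+]^3[PO4^3-]^2
For each mole of Ba3(PO4)2 that dissolves: [Ba^2+] = 3s, [PO4^3-] = 2s.
Ksp = (3s)^3(2s)^2 = 108s^5
s = (6.1 × 10^-30 / 108)^(1/5) = 5.6 × 10^-7 M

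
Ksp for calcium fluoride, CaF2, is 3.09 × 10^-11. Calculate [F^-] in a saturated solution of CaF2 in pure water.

CaF2(s) ⇌ Ca^2+ + 2 F^-
Ksp = [Ca^2+][F^-]^2
If s mol/L of CaF2 dissolves, [Ca^2+] = s and [F^-] = 2s.
Substituting: Ksp = s(2s)^2 = 4s^3
Solving, s = (3.09 × 10^-11/4)^(1/3) = 1.977 × 10^-4 M
[F^-] = 2s = 3.95 x 10^-4 M

3.95e-4 M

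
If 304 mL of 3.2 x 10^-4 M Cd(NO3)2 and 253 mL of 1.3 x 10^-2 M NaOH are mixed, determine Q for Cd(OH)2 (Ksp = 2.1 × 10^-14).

Total volume = 304 + 253 = 557 mL.
[Cd^2+] = 3.2 × 10^-4 × (304/557) = 1.75 × 10^-4 M
[OH^-] = 1.3 × 10^-2 × (253/557) = 5.90 x 10^-3 M
Cd(OH)2(s) <=> Cd^2+ + 2 OH^-, so Q = [Cd^2+][OH^-]^2
Q = (1.75 × 10^-4)(5.90 × 10^-3)^2 = 6.1 x 10^-9
Q > Ksp, so Cd(OH)2 will precipitate.

6.1e-9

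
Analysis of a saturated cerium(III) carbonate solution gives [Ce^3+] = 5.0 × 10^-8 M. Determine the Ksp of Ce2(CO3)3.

Ce2(CO3)3(s) ⇌ 2 Ce^3+(aq) + 3 CO3^2-(aq)
Stoichiometry gives [CO3^2-] = (3/2)[Ce^3+] = 7.50 × 10^-8 M.
Ksp = [Ce^3+]^2[CO3^2-]^3
Ksp = (5.0 × 10^-8)^2 × (7.50 × 10^-8)^3 = 1.1 x 10^-36

Ksp = 1.1 × 10^-36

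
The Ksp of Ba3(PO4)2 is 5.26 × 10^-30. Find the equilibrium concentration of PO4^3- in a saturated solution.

[PO4^3-] ≈ 1.09e-6 M

Ba3(PO4)2(s) ⇌ 3 Ba^2+(aq) + 2 PO4^3-(aq)
Ksp = [Ba^2+]^3[PO4^3-]^2
Let s = molar solubility. Then [Ba^2+] = 3s and [PO4^3-] = 2s.
Substituting: Ksp = (3s)^3(2s)^2 = 108s^5
Solving, s = (5.26 × 10^-30/108)^(1/5) = 5.464 × 10^-7 M
[PO4^3-] = 2s = 1.09 × 10^-6 M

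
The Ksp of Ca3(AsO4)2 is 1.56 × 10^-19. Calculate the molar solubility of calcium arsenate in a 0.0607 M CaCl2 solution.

1.32 × 10^-8 M

Ca3(AsO4)2(s) ⇌ 3 Ca^2+ + 2 AsO4^3-
Ksp = [Ca^2+]^3[AsO4^3-]^2
Let s be the molar solubility in this solution. [Ca^2+] = 0.0607 + 3s ≈ 0.0607, [AsO4^3-] = 2s (common-ion effect: Ca^2+ is already 0.0607 M).
Ksp ≈ (0.0607)^3 × (2s)^2
s = 1.32 x 10^-8 M
Check: 3s = 4.0 x 10^-8 ≪ 0.0607, so the approximation is valid.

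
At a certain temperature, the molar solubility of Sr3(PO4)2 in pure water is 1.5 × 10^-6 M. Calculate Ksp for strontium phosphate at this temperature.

Sr3(PO4)2(s) ⇌ 3 Sr^2+ + 2 PO4^3-
Let s = molar solubility. Then [Sr^2+] = 3s and [PO4^3-] = 2s.
Ksp = [Sr^2+]^3[PO4^3-]^2
So Ksp = (3s)^3 × (2s)^2 = 108s^5
With s = 1.5 x 10^-6: Ksp = 8.2 × 10^-28

Ksp ≈ 8.2 × 10^-28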